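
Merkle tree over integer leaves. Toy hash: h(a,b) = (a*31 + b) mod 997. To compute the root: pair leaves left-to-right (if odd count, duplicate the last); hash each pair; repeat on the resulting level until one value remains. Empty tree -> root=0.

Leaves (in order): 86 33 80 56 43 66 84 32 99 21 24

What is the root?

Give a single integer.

Answer: 879

Derivation:
L0: [86, 33, 80, 56, 43, 66, 84, 32, 99, 21, 24]
L1: h(86,33)=(86*31+33)%997=705 h(80,56)=(80*31+56)%997=542 h(43,66)=(43*31+66)%997=402 h(84,32)=(84*31+32)%997=642 h(99,21)=(99*31+21)%997=99 h(24,24)=(24*31+24)%997=768 -> [705, 542, 402, 642, 99, 768]
L2: h(705,542)=(705*31+542)%997=463 h(402,642)=(402*31+642)%997=143 h(99,768)=(99*31+768)%997=846 -> [463, 143, 846]
L3: h(463,143)=(463*31+143)%997=538 h(846,846)=(846*31+846)%997=153 -> [538, 153]
L4: h(538,153)=(538*31+153)%997=879 -> [879]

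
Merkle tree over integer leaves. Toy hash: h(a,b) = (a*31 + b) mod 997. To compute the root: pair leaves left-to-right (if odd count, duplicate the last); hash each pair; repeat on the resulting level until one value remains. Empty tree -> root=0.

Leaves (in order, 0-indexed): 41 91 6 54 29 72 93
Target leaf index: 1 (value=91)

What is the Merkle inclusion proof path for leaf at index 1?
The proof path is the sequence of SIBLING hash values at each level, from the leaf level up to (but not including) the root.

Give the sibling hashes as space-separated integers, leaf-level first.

L0 (leaves): [41, 91, 6, 54, 29, 72, 93], target index=1
L1: h(41,91)=(41*31+91)%997=365 [pair 0] h(6,54)=(6*31+54)%997=240 [pair 1] h(29,72)=(29*31+72)%997=971 [pair 2] h(93,93)=(93*31+93)%997=982 [pair 3] -> [365, 240, 971, 982]
  Sibling for proof at L0: 41
L2: h(365,240)=(365*31+240)%997=588 [pair 0] h(971,982)=(971*31+982)%997=176 [pair 1] -> [588, 176]
  Sibling for proof at L1: 240
L3: h(588,176)=(588*31+176)%997=458 [pair 0] -> [458]
  Sibling for proof at L2: 176
Root: 458
Proof path (sibling hashes from leaf to root): [41, 240, 176]

Answer: 41 240 176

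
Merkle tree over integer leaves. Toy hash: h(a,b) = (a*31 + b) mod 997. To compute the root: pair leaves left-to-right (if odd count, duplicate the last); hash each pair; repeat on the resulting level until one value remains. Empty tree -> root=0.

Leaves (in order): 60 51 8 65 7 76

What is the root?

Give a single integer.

Answer: 133

Derivation:
L0: [60, 51, 8, 65, 7, 76]
L1: h(60,51)=(60*31+51)%997=914 h(8,65)=(8*31+65)%997=313 h(7,76)=(7*31+76)%997=293 -> [914, 313, 293]
L2: h(914,313)=(914*31+313)%997=731 h(293,293)=(293*31+293)%997=403 -> [731, 403]
L3: h(731,403)=(731*31+403)%997=133 -> [133]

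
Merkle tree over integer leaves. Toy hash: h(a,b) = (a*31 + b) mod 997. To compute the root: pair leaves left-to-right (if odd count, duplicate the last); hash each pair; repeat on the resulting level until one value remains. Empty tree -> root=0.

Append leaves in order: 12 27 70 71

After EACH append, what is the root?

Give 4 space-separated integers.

Answer: 12 399 651 652

Derivation:
After append 12 (leaves=[12]):
  L0: [12]
  root=12
After append 27 (leaves=[12, 27]):
  L0: [12, 27]
  L1: h(12,27)=(12*31+27)%997=399 -> [399]
  root=399
After append 70 (leaves=[12, 27, 70]):
  L0: [12, 27, 70]
  L1: h(12,27)=(12*31+27)%997=399 h(70,70)=(70*31+70)%997=246 -> [399, 246]
  L2: h(399,246)=(399*31+246)%997=651 -> [651]
  root=651
After append 71 (leaves=[12, 27, 70, 71]):
  L0: [12, 27, 70, 71]
  L1: h(12,27)=(12*31+27)%997=399 h(70,71)=(70*31+71)%997=247 -> [399, 247]
  L2: h(399,247)=(399*31+247)%997=652 -> [652]
  root=652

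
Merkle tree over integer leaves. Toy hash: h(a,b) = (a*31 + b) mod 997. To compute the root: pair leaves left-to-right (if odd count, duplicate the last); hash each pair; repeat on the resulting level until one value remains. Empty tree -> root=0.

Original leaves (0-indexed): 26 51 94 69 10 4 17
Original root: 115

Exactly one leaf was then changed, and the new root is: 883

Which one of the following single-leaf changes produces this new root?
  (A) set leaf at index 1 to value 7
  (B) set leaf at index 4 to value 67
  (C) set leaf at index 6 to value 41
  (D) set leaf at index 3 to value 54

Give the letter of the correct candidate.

Answer: C

Derivation:
Original leaves: [26, 51, 94, 69, 10, 4, 17]
Target new root: 883
Try each candidate change and compute the resulting root:
Candidate A: set leaf[1] = 7 -> leaves = [26, 7, 94, 69, 10, 4, 17]
  L0: [26, 7, 94, 69, 10, 4, 17]
  L1: h(26,7)=(26*31+7)%997=813 h(94,69)=(94*31+69)%997=989 h(10,4)=(10*31+4)%997=314 h(17,17)=(17*31+17)%997=544 -> [813, 989, 314, 544]
  L2: h(813,989)=(813*31+989)%997=270 h(314,544)=(314*31+544)%997=308 -> [270, 308]
  L3: h(270,308)=(270*31+308)%997=702 -> [702]
  root = 702 != target 883
Candidate B: set leaf[4] = 67 -> leaves = [26, 51, 94, 69, 67, 4, 17]
  L0: [26, 51, 94, 69, 67, 4, 17]
  L1: h(26,51)=(26*31+51)%997=857 h(94,69)=(94*31+69)%997=989 h(67,4)=(67*31+4)%997=87 h(17,17)=(17*31+17)%997=544 -> [857, 989, 87, 544]
  L2: h(857,989)=(857*31+989)%997=637 h(87,544)=(87*31+544)%997=250 -> [637, 250]
  L3: h(637,250)=(637*31+250)%997=57 -> [57]
  root = 57 != target 883
Candidate C: set leaf[6] = 41 -> leaves = [26, 51, 94, 69, 10, 4, 41]
  L0: [26, 51, 94, 69, 10, 4, 41]
  L1: h(26,51)=(26*31+51)%997=857 h(94,69)=(94*31+69)%997=989 h(10,4)=(10*31+4)%997=314 h(41,41)=(41*31+41)%997=315 -> [857, 989, 314, 315]
  L2: h(857,989)=(857*31+989)%997=637 h(314,315)=(314*31+315)%997=79 -> [637, 79]
  L3: h(637,79)=(637*31+79)%997=883 -> [883]
  root = 883 == target 883  ** MATCH **
Candidate D: set leaf[3] = 54 -> leaves = [26, 51, 94, 54, 10, 4, 17]
  L0: [26, 51, 94, 54, 10, 4, 17]
  L1: h(26,51)=(26*31+51)%997=857 h(94,54)=(94*31+54)%997=974 h(10,4)=(10*31+4)%997=314 h(17,17)=(17*31+17)%997=544 -> [857, 974, 314, 544]
  L2: h(857,974)=(857*31+974)%997=622 h(314,544)=(314*31+544)%997=308 -> [622, 308]
  L3: h(622,308)=(622*31+308)%997=647 -> [647]
  root = 647 != target 883
Candidate C produces the target root.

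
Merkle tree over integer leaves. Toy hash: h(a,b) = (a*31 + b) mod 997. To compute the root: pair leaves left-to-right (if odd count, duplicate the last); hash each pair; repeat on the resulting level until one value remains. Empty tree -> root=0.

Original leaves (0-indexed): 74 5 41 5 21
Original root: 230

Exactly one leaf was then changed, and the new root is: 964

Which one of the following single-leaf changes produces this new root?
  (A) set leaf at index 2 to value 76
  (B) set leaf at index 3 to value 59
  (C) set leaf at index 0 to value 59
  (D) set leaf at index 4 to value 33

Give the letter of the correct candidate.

Answer: A

Derivation:
Original leaves: [74, 5, 41, 5, 21]
Target new root: 964
Try each candidate change and compute the resulting root:
Candidate A: set leaf[2] = 76 -> leaves = [74, 5, 76, 5, 21]
  L0: [74, 5, 76, 5, 21]
  L1: h(74,5)=(74*31+5)%997=305 h(76,5)=(76*31+5)%997=367 h(21,21)=(21*31+21)%997=672 -> [305, 367, 672]
  L2: h(305,367)=(305*31+367)%997=849 h(672,672)=(672*31+672)%997=567 -> [849, 567]
  L3: h(849,567)=(849*31+567)%997=964 -> [964]
  root = 964 == target 964  ** MATCH **
Candidate B: set leaf[3] = 59 -> leaves = [74, 5, 41, 59, 21]
  L0: [74, 5, 41, 59, 21]
  L1: h(74,5)=(74*31+5)%997=305 h(41,59)=(41*31+59)%997=333 h(21,21)=(21*31+21)%997=672 -> [305, 333, 672]
  L2: h(305,333)=(305*31+333)%997=815 h(672,672)=(672*31+672)%997=567 -> [815, 567]
  L3: h(815,567)=(815*31+567)%997=907 -> [907]
  root = 907 != target 964
Candidate C: set leaf[0] = 59 -> leaves = [59, 5, 41, 5, 21]
  L0: [59, 5, 41, 5, 21]
  L1: h(59,5)=(59*31+5)%997=837 h(41,5)=(41*31+5)%997=279 h(21,21)=(21*31+21)%997=672 -> [837, 279, 672]
  L2: h(837,279)=(837*31+279)%997=304 h(672,672)=(672*31+672)%997=567 -> [304, 567]
  L3: h(304,567)=(304*31+567)%997=21 -> [21]
  root = 21 != target 964
Candidate D: set leaf[4] = 33 -> leaves = [74, 5, 41, 5, 33]
  L0: [74, 5, 41, 5, 33]
  L1: h(74,5)=(74*31+5)%997=305 h(41,5)=(41*31+5)%997=279 h(33,33)=(33*31+33)%997=59 -> [305, 279, 59]
  L2: h(305,279)=(305*31+279)%997=761 h(59,59)=(59*31+59)%997=891 -> [761, 891]
  L3: h(761,891)=(761*31+891)%997=554 -> [554]
  root = 554 != target 964
Candidate A produces the target root.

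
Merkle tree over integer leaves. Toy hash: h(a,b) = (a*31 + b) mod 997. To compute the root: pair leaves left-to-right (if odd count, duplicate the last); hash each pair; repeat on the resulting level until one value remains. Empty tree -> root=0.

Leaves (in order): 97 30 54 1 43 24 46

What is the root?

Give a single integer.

Answer: 90

Derivation:
L0: [97, 30, 54, 1, 43, 24, 46]
L1: h(97,30)=(97*31+30)%997=46 h(54,1)=(54*31+1)%997=678 h(43,24)=(43*31+24)%997=360 h(46,46)=(46*31+46)%997=475 -> [46, 678, 360, 475]
L2: h(46,678)=(46*31+678)%997=110 h(360,475)=(360*31+475)%997=668 -> [110, 668]
L3: h(110,668)=(110*31+668)%997=90 -> [90]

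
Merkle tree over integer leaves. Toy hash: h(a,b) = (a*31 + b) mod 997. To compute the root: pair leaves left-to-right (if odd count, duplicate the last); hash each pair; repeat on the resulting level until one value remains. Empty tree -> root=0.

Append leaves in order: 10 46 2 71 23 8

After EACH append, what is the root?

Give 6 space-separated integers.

After append 10 (leaves=[10]):
  L0: [10]
  root=10
After append 46 (leaves=[10, 46]):
  L0: [10, 46]
  L1: h(10,46)=(10*31+46)%997=356 -> [356]
  root=356
After append 2 (leaves=[10, 46, 2]):
  L0: [10, 46, 2]
  L1: h(10,46)=(10*31+46)%997=356 h(2,2)=(2*31+2)%997=64 -> [356, 64]
  L2: h(356,64)=(356*31+64)%997=133 -> [133]
  root=133
After append 71 (leaves=[10, 46, 2, 71]):
  L0: [10, 46, 2, 71]
  L1: h(10,46)=(10*31+46)%997=356 h(2,71)=(2*31+71)%997=133 -> [356, 133]
  L2: h(356,133)=(356*31+133)%997=202 -> [202]
  root=202
After append 23 (leaves=[10, 46, 2, 71, 23]):
  L0: [10, 46, 2, 71, 23]
  L1: h(10,46)=(10*31+46)%997=356 h(2,71)=(2*31+71)%997=133 h(23,23)=(23*31+23)%997=736 -> [356, 133, 736]
  L2: h(356,133)=(356*31+133)%997=202 h(736,736)=(736*31+736)%997=621 -> [202, 621]
  L3: h(202,621)=(202*31+621)%997=901 -> [901]
  root=901
After append 8 (leaves=[10, 46, 2, 71, 23, 8]):
  L0: [10, 46, 2, 71, 23, 8]
  L1: h(10,46)=(10*31+46)%997=356 h(2,71)=(2*31+71)%997=133 h(23,8)=(23*31+8)%997=721 -> [356, 133, 721]
  L2: h(356,133)=(356*31+133)%997=202 h(721,721)=(721*31+721)%997=141 -> [202, 141]
  L3: h(202,141)=(202*31+141)%997=421 -> [421]
  root=421

Answer: 10 356 133 202 901 421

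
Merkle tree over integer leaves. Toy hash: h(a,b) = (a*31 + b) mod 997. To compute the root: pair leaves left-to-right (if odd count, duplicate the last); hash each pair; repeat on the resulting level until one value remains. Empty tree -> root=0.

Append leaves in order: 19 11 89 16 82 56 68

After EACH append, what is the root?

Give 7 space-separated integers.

After append 19 (leaves=[19]):
  L0: [19]
  root=19
After append 11 (leaves=[19, 11]):
  L0: [19, 11]
  L1: h(19,11)=(19*31+11)%997=600 -> [600]
  root=600
After append 89 (leaves=[19, 11, 89]):
  L0: [19, 11, 89]
  L1: h(19,11)=(19*31+11)%997=600 h(89,89)=(89*31+89)%997=854 -> [600, 854]
  L2: h(600,854)=(600*31+854)%997=511 -> [511]
  root=511
After append 16 (leaves=[19, 11, 89, 16]):
  L0: [19, 11, 89, 16]
  L1: h(19,11)=(19*31+11)%997=600 h(89,16)=(89*31+16)%997=781 -> [600, 781]
  L2: h(600,781)=(600*31+781)%997=438 -> [438]
  root=438
After append 82 (leaves=[19, 11, 89, 16, 82]):
  L0: [19, 11, 89, 16, 82]
  L1: h(19,11)=(19*31+11)%997=600 h(89,16)=(89*31+16)%997=781 h(82,82)=(82*31+82)%997=630 -> [600, 781, 630]
  L2: h(600,781)=(600*31+781)%997=438 h(630,630)=(630*31+630)%997=220 -> [438, 220]
  L3: h(438,220)=(438*31+220)%997=837 -> [837]
  root=837
After append 56 (leaves=[19, 11, 89, 16, 82, 56]):
  L0: [19, 11, 89, 16, 82, 56]
  L1: h(19,11)=(19*31+11)%997=600 h(89,16)=(89*31+16)%997=781 h(82,56)=(82*31+56)%997=604 -> [600, 781, 604]
  L2: h(600,781)=(600*31+781)%997=438 h(604,604)=(604*31+604)%997=385 -> [438, 385]
  L3: h(438,385)=(438*31+385)%997=5 -> [5]
  root=5
After append 68 (leaves=[19, 11, 89, 16, 82, 56, 68]):
  L0: [19, 11, 89, 16, 82, 56, 68]
  L1: h(19,11)=(19*31+11)%997=600 h(89,16)=(89*31+16)%997=781 h(82,56)=(82*31+56)%997=604 h(68,68)=(68*31+68)%997=182 -> [600, 781, 604, 182]
  L2: h(600,781)=(600*31+781)%997=438 h(604,182)=(604*31+182)%997=960 -> [438, 960]
  L3: h(438,960)=(438*31+960)%997=580 -> [580]
  root=580

Answer: 19 600 511 438 837 5 580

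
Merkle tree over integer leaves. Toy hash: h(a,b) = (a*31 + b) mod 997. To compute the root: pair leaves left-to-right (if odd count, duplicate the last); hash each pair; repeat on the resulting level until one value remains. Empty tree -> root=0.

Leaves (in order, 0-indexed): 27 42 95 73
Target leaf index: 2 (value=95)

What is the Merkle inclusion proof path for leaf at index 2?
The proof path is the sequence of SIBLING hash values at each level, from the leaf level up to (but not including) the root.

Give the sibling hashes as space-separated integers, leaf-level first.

L0 (leaves): [27, 42, 95, 73], target index=2
L1: h(27,42)=(27*31+42)%997=879 [pair 0] h(95,73)=(95*31+73)%997=27 [pair 1] -> [879, 27]
  Sibling for proof at L0: 73
L2: h(879,27)=(879*31+27)%997=357 [pair 0] -> [357]
  Sibling for proof at L1: 879
Root: 357
Proof path (sibling hashes from leaf to root): [73, 879]

Answer: 73 879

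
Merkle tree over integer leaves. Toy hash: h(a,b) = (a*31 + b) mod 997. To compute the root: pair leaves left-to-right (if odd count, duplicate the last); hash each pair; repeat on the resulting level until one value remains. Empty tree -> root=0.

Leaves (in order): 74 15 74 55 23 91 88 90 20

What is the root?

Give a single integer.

L0: [74, 15, 74, 55, 23, 91, 88, 90, 20]
L1: h(74,15)=(74*31+15)%997=315 h(74,55)=(74*31+55)%997=355 h(23,91)=(23*31+91)%997=804 h(88,90)=(88*31+90)%997=824 h(20,20)=(20*31+20)%997=640 -> [315, 355, 804, 824, 640]
L2: h(315,355)=(315*31+355)%997=150 h(804,824)=(804*31+824)%997=823 h(640,640)=(640*31+640)%997=540 -> [150, 823, 540]
L3: h(150,823)=(150*31+823)%997=488 h(540,540)=(540*31+540)%997=331 -> [488, 331]
L4: h(488,331)=(488*31+331)%997=504 -> [504]

Answer: 504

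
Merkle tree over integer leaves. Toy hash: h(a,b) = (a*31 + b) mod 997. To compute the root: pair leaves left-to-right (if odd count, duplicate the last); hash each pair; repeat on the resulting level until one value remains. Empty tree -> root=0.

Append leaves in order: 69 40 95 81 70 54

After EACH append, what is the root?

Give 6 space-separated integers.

Answer: 69 185 799 785 303 788

Derivation:
After append 69 (leaves=[69]):
  L0: [69]
  root=69
After append 40 (leaves=[69, 40]):
  L0: [69, 40]
  L1: h(69,40)=(69*31+40)%997=185 -> [185]
  root=185
After append 95 (leaves=[69, 40, 95]):
  L0: [69, 40, 95]
  L1: h(69,40)=(69*31+40)%997=185 h(95,95)=(95*31+95)%997=49 -> [185, 49]
  L2: h(185,49)=(185*31+49)%997=799 -> [799]
  root=799
After append 81 (leaves=[69, 40, 95, 81]):
  L0: [69, 40, 95, 81]
  L1: h(69,40)=(69*31+40)%997=185 h(95,81)=(95*31+81)%997=35 -> [185, 35]
  L2: h(185,35)=(185*31+35)%997=785 -> [785]
  root=785
After append 70 (leaves=[69, 40, 95, 81, 70]):
  L0: [69, 40, 95, 81, 70]
  L1: h(69,40)=(69*31+40)%997=185 h(95,81)=(95*31+81)%997=35 h(70,70)=(70*31+70)%997=246 -> [185, 35, 246]
  L2: h(185,35)=(185*31+35)%997=785 h(246,246)=(246*31+246)%997=893 -> [785, 893]
  L3: h(785,893)=(785*31+893)%997=303 -> [303]
  root=303
After append 54 (leaves=[69, 40, 95, 81, 70, 54]):
  L0: [69, 40, 95, 81, 70, 54]
  L1: h(69,40)=(69*31+40)%997=185 h(95,81)=(95*31+81)%997=35 h(70,54)=(70*31+54)%997=230 -> [185, 35, 230]
  L2: h(185,35)=(185*31+35)%997=785 h(230,230)=(230*31+230)%997=381 -> [785, 381]
  L3: h(785,381)=(785*31+381)%997=788 -> [788]
  root=788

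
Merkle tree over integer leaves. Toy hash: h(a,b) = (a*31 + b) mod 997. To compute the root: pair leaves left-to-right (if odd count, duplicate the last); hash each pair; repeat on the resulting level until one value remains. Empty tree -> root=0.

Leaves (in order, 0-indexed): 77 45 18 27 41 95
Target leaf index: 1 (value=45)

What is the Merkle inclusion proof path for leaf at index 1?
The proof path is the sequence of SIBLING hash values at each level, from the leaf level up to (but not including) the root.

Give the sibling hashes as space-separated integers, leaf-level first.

Answer: 77 585 841

Derivation:
L0 (leaves): [77, 45, 18, 27, 41, 95], target index=1
L1: h(77,45)=(77*31+45)%997=438 [pair 0] h(18,27)=(18*31+27)%997=585 [pair 1] h(41,95)=(41*31+95)%997=369 [pair 2] -> [438, 585, 369]
  Sibling for proof at L0: 77
L2: h(438,585)=(438*31+585)%997=205 [pair 0] h(369,369)=(369*31+369)%997=841 [pair 1] -> [205, 841]
  Sibling for proof at L1: 585
L3: h(205,841)=(205*31+841)%997=217 [pair 0] -> [217]
  Sibling for proof at L2: 841
Root: 217
Proof path (sibling hashes from leaf to root): [77, 585, 841]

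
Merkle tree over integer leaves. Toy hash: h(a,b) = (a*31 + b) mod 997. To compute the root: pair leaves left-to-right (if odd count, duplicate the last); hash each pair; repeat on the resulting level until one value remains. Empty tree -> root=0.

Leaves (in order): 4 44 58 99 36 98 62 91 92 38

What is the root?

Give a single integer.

L0: [4, 44, 58, 99, 36, 98, 62, 91, 92, 38]
L1: h(4,44)=(4*31+44)%997=168 h(58,99)=(58*31+99)%997=900 h(36,98)=(36*31+98)%997=217 h(62,91)=(62*31+91)%997=19 h(92,38)=(92*31+38)%997=896 -> [168, 900, 217, 19, 896]
L2: h(168,900)=(168*31+900)%997=126 h(217,19)=(217*31+19)%997=764 h(896,896)=(896*31+896)%997=756 -> [126, 764, 756]
L3: h(126,764)=(126*31+764)%997=682 h(756,756)=(756*31+756)%997=264 -> [682, 264]
L4: h(682,264)=(682*31+264)%997=469 -> [469]

Answer: 469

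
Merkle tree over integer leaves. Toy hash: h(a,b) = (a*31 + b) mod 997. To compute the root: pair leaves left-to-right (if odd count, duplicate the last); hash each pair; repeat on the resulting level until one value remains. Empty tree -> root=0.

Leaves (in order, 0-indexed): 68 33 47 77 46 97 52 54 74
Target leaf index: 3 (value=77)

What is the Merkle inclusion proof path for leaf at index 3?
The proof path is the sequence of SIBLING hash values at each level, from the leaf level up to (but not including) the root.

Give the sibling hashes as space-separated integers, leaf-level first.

Answer: 47 147 26 128

Derivation:
L0 (leaves): [68, 33, 47, 77, 46, 97, 52, 54, 74], target index=3
L1: h(68,33)=(68*31+33)%997=147 [pair 0] h(47,77)=(47*31+77)%997=537 [pair 1] h(46,97)=(46*31+97)%997=526 [pair 2] h(52,54)=(52*31+54)%997=669 [pair 3] h(74,74)=(74*31+74)%997=374 [pair 4] -> [147, 537, 526, 669, 374]
  Sibling for proof at L0: 47
L2: h(147,537)=(147*31+537)%997=109 [pair 0] h(526,669)=(526*31+669)%997=26 [pair 1] h(374,374)=(374*31+374)%997=4 [pair 2] -> [109, 26, 4]
  Sibling for proof at L1: 147
L3: h(109,26)=(109*31+26)%997=414 [pair 0] h(4,4)=(4*31+4)%997=128 [pair 1] -> [414, 128]
  Sibling for proof at L2: 26
L4: h(414,128)=(414*31+128)%997=1 [pair 0] -> [1]
  Sibling for proof at L3: 128
Root: 1
Proof path (sibling hashes from leaf to root): [47, 147, 26, 128]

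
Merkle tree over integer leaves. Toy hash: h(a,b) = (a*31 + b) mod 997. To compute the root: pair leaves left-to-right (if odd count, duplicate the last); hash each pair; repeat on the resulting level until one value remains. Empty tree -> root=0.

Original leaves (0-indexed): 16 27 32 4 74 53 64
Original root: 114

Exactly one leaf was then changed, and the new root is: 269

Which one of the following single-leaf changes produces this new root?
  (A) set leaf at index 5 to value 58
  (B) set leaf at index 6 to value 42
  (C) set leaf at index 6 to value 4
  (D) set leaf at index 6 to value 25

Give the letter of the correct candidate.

Answer: A

Derivation:
Original leaves: [16, 27, 32, 4, 74, 53, 64]
Target new root: 269
Try each candidate change and compute the resulting root:
Candidate A: set leaf[5] = 58 -> leaves = [16, 27, 32, 4, 74, 58, 64]
  L0: [16, 27, 32, 4, 74, 58, 64]
  L1: h(16,27)=(16*31+27)%997=523 h(32,4)=(32*31+4)%997=996 h(74,58)=(74*31+58)%997=358 h(64,64)=(64*31+64)%997=54 -> [523, 996, 358, 54]
  L2: h(523,996)=(523*31+996)%997=260 h(358,54)=(358*31+54)%997=185 -> [260, 185]
  L3: h(260,185)=(260*31+185)%997=269 -> [269]
  root = 269 == target 269  ** MATCH **
Candidate B: set leaf[6] = 42 -> leaves = [16, 27, 32, 4, 74, 53, 42]
  L0: [16, 27, 32, 4, 74, 53, 42]
  L1: h(16,27)=(16*31+27)%997=523 h(32,4)=(32*31+4)%997=996 h(74,53)=(74*31+53)%997=353 h(42,42)=(42*31+42)%997=347 -> [523, 996, 353, 347]
  L2: h(523,996)=(523*31+996)%997=260 h(353,347)=(353*31+347)%997=323 -> [260, 323]
  L3: h(260,323)=(260*31+323)%997=407 -> [407]
  root = 407 != target 269
Candidate C: set leaf[6] = 4 -> leaves = [16, 27, 32, 4, 74, 53, 4]
  L0: [16, 27, 32, 4, 74, 53, 4]
  L1: h(16,27)=(16*31+27)%997=523 h(32,4)=(32*31+4)%997=996 h(74,53)=(74*31+53)%997=353 h(4,4)=(4*31+4)%997=128 -> [523, 996, 353, 128]
  L2: h(523,996)=(523*31+996)%997=260 h(353,128)=(353*31+128)%997=104 -> [260, 104]
  L3: h(260,104)=(260*31+104)%997=188 -> [188]
  root = 188 != target 269
Candidate D: set leaf[6] = 25 -> leaves = [16, 27, 32, 4, 74, 53, 25]
  L0: [16, 27, 32, 4, 74, 53, 25]
  L1: h(16,27)=(16*31+27)%997=523 h(32,4)=(32*31+4)%997=996 h(74,53)=(74*31+53)%997=353 h(25,25)=(25*31+25)%997=800 -> [523, 996, 353, 800]
  L2: h(523,996)=(523*31+996)%997=260 h(353,800)=(353*31+800)%997=776 -> [260, 776]
  L3: h(260,776)=(260*31+776)%997=860 -> [860]
  root = 860 != target 269
Candidate A produces the target root.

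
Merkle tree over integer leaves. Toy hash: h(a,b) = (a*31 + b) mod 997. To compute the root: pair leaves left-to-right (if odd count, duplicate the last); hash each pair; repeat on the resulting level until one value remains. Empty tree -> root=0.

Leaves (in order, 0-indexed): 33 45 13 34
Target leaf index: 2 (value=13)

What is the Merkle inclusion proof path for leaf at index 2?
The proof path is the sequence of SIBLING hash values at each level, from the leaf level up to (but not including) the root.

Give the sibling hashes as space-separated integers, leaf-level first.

Answer: 34 71

Derivation:
L0 (leaves): [33, 45, 13, 34], target index=2
L1: h(33,45)=(33*31+45)%997=71 [pair 0] h(13,34)=(13*31+34)%997=437 [pair 1] -> [71, 437]
  Sibling for proof at L0: 34
L2: h(71,437)=(71*31+437)%997=644 [pair 0] -> [644]
  Sibling for proof at L1: 71
Root: 644
Proof path (sibling hashes from leaf to root): [34, 71]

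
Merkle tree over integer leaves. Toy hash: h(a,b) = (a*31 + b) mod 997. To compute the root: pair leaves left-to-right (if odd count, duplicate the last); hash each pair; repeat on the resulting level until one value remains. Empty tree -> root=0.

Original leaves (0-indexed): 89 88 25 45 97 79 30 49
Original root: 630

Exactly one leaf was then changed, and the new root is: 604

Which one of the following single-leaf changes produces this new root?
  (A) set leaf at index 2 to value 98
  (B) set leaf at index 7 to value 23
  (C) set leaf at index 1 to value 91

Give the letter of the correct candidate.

Original leaves: [89, 88, 25, 45, 97, 79, 30, 49]
Target new root: 604
Try each candidate change and compute the resulting root:
Candidate A: set leaf[2] = 98 -> leaves = [89, 88, 98, 45, 97, 79, 30, 49]
  L0: [89, 88, 98, 45, 97, 79, 30, 49]
  L1: h(89,88)=(89*31+88)%997=853 h(98,45)=(98*31+45)%997=92 h(97,79)=(97*31+79)%997=95 h(30,49)=(30*31+49)%997=979 -> [853, 92, 95, 979]
  L2: h(853,92)=(853*31+92)%997=613 h(95,979)=(95*31+979)%997=933 -> [613, 933]
  L3: h(613,933)=(613*31+933)%997=993 -> [993]
  root = 993 != target 604
Candidate B: set leaf[7] = 23 -> leaves = [89, 88, 25, 45, 97, 79, 30, 23]
  L0: [89, 88, 25, 45, 97, 79, 30, 23]
  L1: h(89,88)=(89*31+88)%997=853 h(25,45)=(25*31+45)%997=820 h(97,79)=(97*31+79)%997=95 h(30,23)=(30*31+23)%997=953 -> [853, 820, 95, 953]
  L2: h(853,820)=(853*31+820)%997=344 h(95,953)=(95*31+953)%997=907 -> [344, 907]
  L3: h(344,907)=(344*31+907)%997=604 -> [604]
  root = 604 == target 604  ** MATCH **
Candidate C: set leaf[1] = 91 -> leaves = [89, 91, 25, 45, 97, 79, 30, 49]
  L0: [89, 91, 25, 45, 97, 79, 30, 49]
  L1: h(89,91)=(89*31+91)%997=856 h(25,45)=(25*31+45)%997=820 h(97,79)=(97*31+79)%997=95 h(30,49)=(30*31+49)%997=979 -> [856, 820, 95, 979]
  L2: h(856,820)=(856*31+820)%997=437 h(95,979)=(95*31+979)%997=933 -> [437, 933]
  L3: h(437,933)=(437*31+933)%997=522 -> [522]
  root = 522 != target 604
Candidate B produces the target root.

Answer: B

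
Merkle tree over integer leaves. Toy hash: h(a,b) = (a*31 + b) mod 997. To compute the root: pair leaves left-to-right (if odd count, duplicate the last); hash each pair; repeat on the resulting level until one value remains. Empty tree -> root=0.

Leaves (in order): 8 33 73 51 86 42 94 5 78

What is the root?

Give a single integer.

Answer: 479

Derivation:
L0: [8, 33, 73, 51, 86, 42, 94, 5, 78]
L1: h(8,33)=(8*31+33)%997=281 h(73,51)=(73*31+51)%997=320 h(86,42)=(86*31+42)%997=714 h(94,5)=(94*31+5)%997=925 h(78,78)=(78*31+78)%997=502 -> [281, 320, 714, 925, 502]
L2: h(281,320)=(281*31+320)%997=58 h(714,925)=(714*31+925)%997=128 h(502,502)=(502*31+502)%997=112 -> [58, 128, 112]
L3: h(58,128)=(58*31+128)%997=929 h(112,112)=(112*31+112)%997=593 -> [929, 593]
L4: h(929,593)=(929*31+593)%997=479 -> [479]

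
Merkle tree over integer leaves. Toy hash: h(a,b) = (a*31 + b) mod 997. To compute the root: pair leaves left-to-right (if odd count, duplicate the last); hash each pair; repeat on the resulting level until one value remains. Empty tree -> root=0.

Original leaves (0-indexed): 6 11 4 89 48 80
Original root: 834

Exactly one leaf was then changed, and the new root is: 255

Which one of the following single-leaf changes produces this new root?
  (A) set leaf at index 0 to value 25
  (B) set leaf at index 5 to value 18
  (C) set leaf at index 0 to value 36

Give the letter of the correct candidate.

Answer: C

Derivation:
Original leaves: [6, 11, 4, 89, 48, 80]
Target new root: 255
Try each candidate change and compute the resulting root:
Candidate A: set leaf[0] = 25 -> leaves = [25, 11, 4, 89, 48, 80]
  L0: [25, 11, 4, 89, 48, 80]
  L1: h(25,11)=(25*31+11)%997=786 h(4,89)=(4*31+89)%997=213 h(48,80)=(48*31+80)%997=571 -> [786, 213, 571]
  L2: h(786,213)=(786*31+213)%997=651 h(571,571)=(571*31+571)%997=326 -> [651, 326]
  L3: h(651,326)=(651*31+326)%997=567 -> [567]
  root = 567 != target 255
Candidate B: set leaf[5] = 18 -> leaves = [6, 11, 4, 89, 48, 18]
  L0: [6, 11, 4, 89, 48, 18]
  L1: h(6,11)=(6*31+11)%997=197 h(4,89)=(4*31+89)%997=213 h(48,18)=(48*31+18)%997=509 -> [197, 213, 509]
  L2: h(197,213)=(197*31+213)%997=338 h(509,509)=(509*31+509)%997=336 -> [338, 336]
  L3: h(338,336)=(338*31+336)%997=844 -> [844]
  root = 844 != target 255
Candidate C: set leaf[0] = 36 -> leaves = [36, 11, 4, 89, 48, 80]
  L0: [36, 11, 4, 89, 48, 80]
  L1: h(36,11)=(36*31+11)%997=130 h(4,89)=(4*31+89)%997=213 h(48,80)=(48*31+80)%997=571 -> [130, 213, 571]
  L2: h(130,213)=(130*31+213)%997=255 h(571,571)=(571*31+571)%997=326 -> [255, 326]
  L3: h(255,326)=(255*31+326)%997=255 -> [255]
  root = 255 == target 255  ** MATCH **
Candidate C produces the target root.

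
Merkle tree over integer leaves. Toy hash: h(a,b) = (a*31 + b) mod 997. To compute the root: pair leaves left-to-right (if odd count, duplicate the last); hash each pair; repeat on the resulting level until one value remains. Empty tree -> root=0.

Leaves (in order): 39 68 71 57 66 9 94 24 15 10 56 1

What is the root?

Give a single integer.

Answer: 564

Derivation:
L0: [39, 68, 71, 57, 66, 9, 94, 24, 15, 10, 56, 1]
L1: h(39,68)=(39*31+68)%997=280 h(71,57)=(71*31+57)%997=264 h(66,9)=(66*31+9)%997=61 h(94,24)=(94*31+24)%997=944 h(15,10)=(15*31+10)%997=475 h(56,1)=(56*31+1)%997=740 -> [280, 264, 61, 944, 475, 740]
L2: h(280,264)=(280*31+264)%997=968 h(61,944)=(61*31+944)%997=841 h(475,740)=(475*31+740)%997=510 -> [968, 841, 510]
L3: h(968,841)=(968*31+841)%997=939 h(510,510)=(510*31+510)%997=368 -> [939, 368]
L4: h(939,368)=(939*31+368)%997=564 -> [564]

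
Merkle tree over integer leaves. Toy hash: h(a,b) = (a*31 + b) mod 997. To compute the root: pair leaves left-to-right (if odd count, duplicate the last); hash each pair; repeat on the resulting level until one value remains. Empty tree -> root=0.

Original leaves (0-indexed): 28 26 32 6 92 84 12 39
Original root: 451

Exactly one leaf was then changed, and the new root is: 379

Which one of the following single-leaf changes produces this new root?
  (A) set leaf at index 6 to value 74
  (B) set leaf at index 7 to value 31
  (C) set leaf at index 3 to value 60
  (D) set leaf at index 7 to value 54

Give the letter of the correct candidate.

Original leaves: [28, 26, 32, 6, 92, 84, 12, 39]
Target new root: 379
Try each candidate change and compute the resulting root:
Candidate A: set leaf[6] = 74 -> leaves = [28, 26, 32, 6, 92, 84, 74, 39]
  L0: [28, 26, 32, 6, 92, 84, 74, 39]
  L1: h(28,26)=(28*31+26)%997=894 h(32,6)=(32*31+6)%997=1 h(92,84)=(92*31+84)%997=942 h(74,39)=(74*31+39)%997=339 -> [894, 1, 942, 339]
  L2: h(894,1)=(894*31+1)%997=796 h(942,339)=(942*31+339)%997=628 -> [796, 628]
  L3: h(796,628)=(796*31+628)%997=379 -> [379]
  root = 379 == target 379  ** MATCH **
Candidate B: set leaf[7] = 31 -> leaves = [28, 26, 32, 6, 92, 84, 12, 31]
  L0: [28, 26, 32, 6, 92, 84, 12, 31]
  L1: h(28,26)=(28*31+26)%997=894 h(32,6)=(32*31+6)%997=1 h(92,84)=(92*31+84)%997=942 h(12,31)=(12*31+31)%997=403 -> [894, 1, 942, 403]
  L2: h(894,1)=(894*31+1)%997=796 h(942,403)=(942*31+403)%997=692 -> [796, 692]
  L3: h(796,692)=(796*31+692)%997=443 -> [443]
  root = 443 != target 379
Candidate C: set leaf[3] = 60 -> leaves = [28, 26, 32, 60, 92, 84, 12, 39]
  L0: [28, 26, 32, 60, 92, 84, 12, 39]
  L1: h(28,26)=(28*31+26)%997=894 h(32,60)=(32*31+60)%997=55 h(92,84)=(92*31+84)%997=942 h(12,39)=(12*31+39)%997=411 -> [894, 55, 942, 411]
  L2: h(894,55)=(894*31+55)%997=850 h(942,411)=(942*31+411)%997=700 -> [850, 700]
  L3: h(850,700)=(850*31+700)%997=131 -> [131]
  root = 131 != target 379
Candidate D: set leaf[7] = 54 -> leaves = [28, 26, 32, 6, 92, 84, 12, 54]
  L0: [28, 26, 32, 6, 92, 84, 12, 54]
  L1: h(28,26)=(28*31+26)%997=894 h(32,6)=(32*31+6)%997=1 h(92,84)=(92*31+84)%997=942 h(12,54)=(12*31+54)%997=426 -> [894, 1, 942, 426]
  L2: h(894,1)=(894*31+1)%997=796 h(942,426)=(942*31+426)%997=715 -> [796, 715]
  L3: h(796,715)=(796*31+715)%997=466 -> [466]
  root = 466 != target 379
Candidate A produces the target root.

Answer: A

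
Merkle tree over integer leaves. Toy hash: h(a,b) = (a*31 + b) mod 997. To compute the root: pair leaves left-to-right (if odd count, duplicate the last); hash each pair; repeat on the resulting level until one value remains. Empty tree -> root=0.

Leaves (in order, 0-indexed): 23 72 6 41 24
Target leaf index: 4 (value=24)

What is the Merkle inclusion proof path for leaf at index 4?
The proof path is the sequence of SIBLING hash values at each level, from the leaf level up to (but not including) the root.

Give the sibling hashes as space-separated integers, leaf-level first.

L0 (leaves): [23, 72, 6, 41, 24], target index=4
L1: h(23,72)=(23*31+72)%997=785 [pair 0] h(6,41)=(6*31+41)%997=227 [pair 1] h(24,24)=(24*31+24)%997=768 [pair 2] -> [785, 227, 768]
  Sibling for proof at L0: 24
L2: h(785,227)=(785*31+227)%997=634 [pair 0] h(768,768)=(768*31+768)%997=648 [pair 1] -> [634, 648]
  Sibling for proof at L1: 768
L3: h(634,648)=(634*31+648)%997=362 [pair 0] -> [362]
  Sibling for proof at L2: 634
Root: 362
Proof path (sibling hashes from leaf to root): [24, 768, 634]

Answer: 24 768 634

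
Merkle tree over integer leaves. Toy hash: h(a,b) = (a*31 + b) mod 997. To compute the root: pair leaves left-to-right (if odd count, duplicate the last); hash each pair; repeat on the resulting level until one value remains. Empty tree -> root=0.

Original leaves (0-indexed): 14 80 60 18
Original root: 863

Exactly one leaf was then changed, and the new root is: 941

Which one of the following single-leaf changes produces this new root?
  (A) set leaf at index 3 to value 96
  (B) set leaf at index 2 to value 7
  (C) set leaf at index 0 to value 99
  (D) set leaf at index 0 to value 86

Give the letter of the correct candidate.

Original leaves: [14, 80, 60, 18]
Target new root: 941
Try each candidate change and compute the resulting root:
Candidate A: set leaf[3] = 96 -> leaves = [14, 80, 60, 96]
  L0: [14, 80, 60, 96]
  L1: h(14,80)=(14*31+80)%997=514 h(60,96)=(60*31+96)%997=959 -> [514, 959]
  L2: h(514,959)=(514*31+959)%997=941 -> [941]
  root = 941 == target 941  ** MATCH **
Candidate B: set leaf[2] = 7 -> leaves = [14, 80, 7, 18]
  L0: [14, 80, 7, 18]
  L1: h(14,80)=(14*31+80)%997=514 h(7,18)=(7*31+18)%997=235 -> [514, 235]
  L2: h(514,235)=(514*31+235)%997=217 -> [217]
  root = 217 != target 941
Candidate C: set leaf[0] = 99 -> leaves = [99, 80, 60, 18]
  L0: [99, 80, 60, 18]
  L1: h(99,80)=(99*31+80)%997=158 h(60,18)=(60*31+18)%997=881 -> [158, 881]
  L2: h(158,881)=(158*31+881)%997=794 -> [794]
  root = 794 != target 941
Candidate D: set leaf[0] = 86 -> leaves = [86, 80, 60, 18]
  L0: [86, 80, 60, 18]
  L1: h(86,80)=(86*31+80)%997=752 h(60,18)=(60*31+18)%997=881 -> [752, 881]
  L2: h(752,881)=(752*31+881)%997=265 -> [265]
  root = 265 != target 941
Candidate A produces the target root.

Answer: A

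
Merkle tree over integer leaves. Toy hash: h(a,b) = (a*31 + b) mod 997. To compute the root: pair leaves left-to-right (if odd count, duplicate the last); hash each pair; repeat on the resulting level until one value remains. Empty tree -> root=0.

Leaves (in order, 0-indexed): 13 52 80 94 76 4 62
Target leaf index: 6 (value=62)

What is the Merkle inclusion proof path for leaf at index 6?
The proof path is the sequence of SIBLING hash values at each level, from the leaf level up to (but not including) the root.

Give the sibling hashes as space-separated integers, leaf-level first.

Answer: 62 366 727

Derivation:
L0 (leaves): [13, 52, 80, 94, 76, 4, 62], target index=6
L1: h(13,52)=(13*31+52)%997=455 [pair 0] h(80,94)=(80*31+94)%997=580 [pair 1] h(76,4)=(76*31+4)%997=366 [pair 2] h(62,62)=(62*31+62)%997=987 [pair 3] -> [455, 580, 366, 987]
  Sibling for proof at L0: 62
L2: h(455,580)=(455*31+580)%997=727 [pair 0] h(366,987)=(366*31+987)%997=369 [pair 1] -> [727, 369]
  Sibling for proof at L1: 366
L3: h(727,369)=(727*31+369)%997=972 [pair 0] -> [972]
  Sibling for proof at L2: 727
Root: 972
Proof path (sibling hashes from leaf to root): [62, 366, 727]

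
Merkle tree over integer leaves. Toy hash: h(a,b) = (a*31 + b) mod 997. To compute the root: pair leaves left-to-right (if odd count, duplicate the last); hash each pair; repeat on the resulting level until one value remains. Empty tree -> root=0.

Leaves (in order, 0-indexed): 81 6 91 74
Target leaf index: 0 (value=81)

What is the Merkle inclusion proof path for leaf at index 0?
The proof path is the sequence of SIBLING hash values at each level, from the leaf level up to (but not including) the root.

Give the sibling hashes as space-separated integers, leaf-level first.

Answer: 6 901

Derivation:
L0 (leaves): [81, 6, 91, 74], target index=0
L1: h(81,6)=(81*31+6)%997=523 [pair 0] h(91,74)=(91*31+74)%997=901 [pair 1] -> [523, 901]
  Sibling for proof at L0: 6
L2: h(523,901)=(523*31+901)%997=165 [pair 0] -> [165]
  Sibling for proof at L1: 901
Root: 165
Proof path (sibling hashes from leaf to root): [6, 901]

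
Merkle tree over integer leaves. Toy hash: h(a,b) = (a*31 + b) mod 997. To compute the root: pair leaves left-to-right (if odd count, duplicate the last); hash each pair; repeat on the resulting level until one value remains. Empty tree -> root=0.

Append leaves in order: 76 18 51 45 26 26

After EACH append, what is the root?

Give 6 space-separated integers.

Answer: 76 380 451 445 539 539

Derivation:
After append 76 (leaves=[76]):
  L0: [76]
  root=76
After append 18 (leaves=[76, 18]):
  L0: [76, 18]
  L1: h(76,18)=(76*31+18)%997=380 -> [380]
  root=380
After append 51 (leaves=[76, 18, 51]):
  L0: [76, 18, 51]
  L1: h(76,18)=(76*31+18)%997=380 h(51,51)=(51*31+51)%997=635 -> [380, 635]
  L2: h(380,635)=(380*31+635)%997=451 -> [451]
  root=451
After append 45 (leaves=[76, 18, 51, 45]):
  L0: [76, 18, 51, 45]
  L1: h(76,18)=(76*31+18)%997=380 h(51,45)=(51*31+45)%997=629 -> [380, 629]
  L2: h(380,629)=(380*31+629)%997=445 -> [445]
  root=445
After append 26 (leaves=[76, 18, 51, 45, 26]):
  L0: [76, 18, 51, 45, 26]
  L1: h(76,18)=(76*31+18)%997=380 h(51,45)=(51*31+45)%997=629 h(26,26)=(26*31+26)%997=832 -> [380, 629, 832]
  L2: h(380,629)=(380*31+629)%997=445 h(832,832)=(832*31+832)%997=702 -> [445, 702]
  L3: h(445,702)=(445*31+702)%997=539 -> [539]
  root=539
After append 26 (leaves=[76, 18, 51, 45, 26, 26]):
  L0: [76, 18, 51, 45, 26, 26]
  L1: h(76,18)=(76*31+18)%997=380 h(51,45)=(51*31+45)%997=629 h(26,26)=(26*31+26)%997=832 -> [380, 629, 832]
  L2: h(380,629)=(380*31+629)%997=445 h(832,832)=(832*31+832)%997=702 -> [445, 702]
  L3: h(445,702)=(445*31+702)%997=539 -> [539]
  root=539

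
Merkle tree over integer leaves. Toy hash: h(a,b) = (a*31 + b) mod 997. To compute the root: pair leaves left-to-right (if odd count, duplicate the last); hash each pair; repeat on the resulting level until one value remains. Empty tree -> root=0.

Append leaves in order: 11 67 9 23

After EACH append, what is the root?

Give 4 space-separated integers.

Answer: 11 408 972 986

Derivation:
After append 11 (leaves=[11]):
  L0: [11]
  root=11
After append 67 (leaves=[11, 67]):
  L0: [11, 67]
  L1: h(11,67)=(11*31+67)%997=408 -> [408]
  root=408
After append 9 (leaves=[11, 67, 9]):
  L0: [11, 67, 9]
  L1: h(11,67)=(11*31+67)%997=408 h(9,9)=(9*31+9)%997=288 -> [408, 288]
  L2: h(408,288)=(408*31+288)%997=972 -> [972]
  root=972
After append 23 (leaves=[11, 67, 9, 23]):
  L0: [11, 67, 9, 23]
  L1: h(11,67)=(11*31+67)%997=408 h(9,23)=(9*31+23)%997=302 -> [408, 302]
  L2: h(408,302)=(408*31+302)%997=986 -> [986]
  root=986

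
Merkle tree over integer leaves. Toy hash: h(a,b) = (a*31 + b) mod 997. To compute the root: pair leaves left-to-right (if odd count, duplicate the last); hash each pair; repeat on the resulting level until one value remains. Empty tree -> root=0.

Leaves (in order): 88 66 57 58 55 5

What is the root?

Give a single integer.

Answer: 741

Derivation:
L0: [88, 66, 57, 58, 55, 5]
L1: h(88,66)=(88*31+66)%997=800 h(57,58)=(57*31+58)%997=828 h(55,5)=(55*31+5)%997=713 -> [800, 828, 713]
L2: h(800,828)=(800*31+828)%997=703 h(713,713)=(713*31+713)%997=882 -> [703, 882]
L3: h(703,882)=(703*31+882)%997=741 -> [741]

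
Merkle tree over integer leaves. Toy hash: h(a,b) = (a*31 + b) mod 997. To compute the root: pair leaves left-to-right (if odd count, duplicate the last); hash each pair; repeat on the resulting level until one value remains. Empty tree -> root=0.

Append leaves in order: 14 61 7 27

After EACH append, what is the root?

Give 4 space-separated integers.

Answer: 14 495 614 634

Derivation:
After append 14 (leaves=[14]):
  L0: [14]
  root=14
After append 61 (leaves=[14, 61]):
  L0: [14, 61]
  L1: h(14,61)=(14*31+61)%997=495 -> [495]
  root=495
After append 7 (leaves=[14, 61, 7]):
  L0: [14, 61, 7]
  L1: h(14,61)=(14*31+61)%997=495 h(7,7)=(7*31+7)%997=224 -> [495, 224]
  L2: h(495,224)=(495*31+224)%997=614 -> [614]
  root=614
After append 27 (leaves=[14, 61, 7, 27]):
  L0: [14, 61, 7, 27]
  L1: h(14,61)=(14*31+61)%997=495 h(7,27)=(7*31+27)%997=244 -> [495, 244]
  L2: h(495,244)=(495*31+244)%997=634 -> [634]
  root=634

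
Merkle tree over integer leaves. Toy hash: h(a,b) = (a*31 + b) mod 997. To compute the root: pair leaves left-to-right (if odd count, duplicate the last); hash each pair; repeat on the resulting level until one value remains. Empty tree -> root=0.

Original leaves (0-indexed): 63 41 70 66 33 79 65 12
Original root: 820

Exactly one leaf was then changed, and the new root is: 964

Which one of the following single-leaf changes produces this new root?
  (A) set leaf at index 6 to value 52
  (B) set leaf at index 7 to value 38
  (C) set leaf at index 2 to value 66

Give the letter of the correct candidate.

Original leaves: [63, 41, 70, 66, 33, 79, 65, 12]
Target new root: 964
Try each candidate change and compute the resulting root:
Candidate A: set leaf[6] = 52 -> leaves = [63, 41, 70, 66, 33, 79, 52, 12]
  L0: [63, 41, 70, 66, 33, 79, 52, 12]
  L1: h(63,41)=(63*31+41)%997=0 h(70,66)=(70*31+66)%997=242 h(33,79)=(33*31+79)%997=105 h(52,12)=(52*31+12)%997=627 -> [0, 242, 105, 627]
  L2: h(0,242)=(0*31+242)%997=242 h(105,627)=(105*31+627)%997=891 -> [242, 891]
  L3: h(242,891)=(242*31+891)%997=417 -> [417]
  root = 417 != target 964
Candidate B: set leaf[7] = 38 -> leaves = [63, 41, 70, 66, 33, 79, 65, 38]
  L0: [63, 41, 70, 66, 33, 79, 65, 38]
  L1: h(63,41)=(63*31+41)%997=0 h(70,66)=(70*31+66)%997=242 h(33,79)=(33*31+79)%997=105 h(65,38)=(65*31+38)%997=59 -> [0, 242, 105, 59]
  L2: h(0,242)=(0*31+242)%997=242 h(105,59)=(105*31+59)%997=323 -> [242, 323]
  L3: h(242,323)=(242*31+323)%997=846 -> [846]
  root = 846 != target 964
Candidate C: set leaf[2] = 66 -> leaves = [63, 41, 66, 66, 33, 79, 65, 12]
  L0: [63, 41, 66, 66, 33, 79, 65, 12]
  L1: h(63,41)=(63*31+41)%997=0 h(66,66)=(66*31+66)%997=118 h(33,79)=(33*31+79)%997=105 h(65,12)=(65*31+12)%997=33 -> [0, 118, 105, 33]
  L2: h(0,118)=(0*31+118)%997=118 h(105,33)=(105*31+33)%997=297 -> [118, 297]
  L3: h(118,297)=(118*31+297)%997=964 -> [964]
  root = 964 == target 964  ** MATCH **
Candidate C produces the target root.

Answer: C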